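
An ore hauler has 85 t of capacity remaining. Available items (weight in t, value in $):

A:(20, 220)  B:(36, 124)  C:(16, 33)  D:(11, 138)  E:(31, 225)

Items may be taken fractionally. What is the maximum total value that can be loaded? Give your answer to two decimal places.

662.22

Sort by value per unit weight and fill in that order.
Order: D (138/11=12.55) > A (220/20=11.00) > E (225/31=7.26) > B (124/36=3.44) > C (33/16=2.06)
Fill: take D (11 @ 138) → take A (20 @ 220) → take E (31 @ 225) → take 23/36 of B → 79.22; 85/85 used.
Total value = 662.22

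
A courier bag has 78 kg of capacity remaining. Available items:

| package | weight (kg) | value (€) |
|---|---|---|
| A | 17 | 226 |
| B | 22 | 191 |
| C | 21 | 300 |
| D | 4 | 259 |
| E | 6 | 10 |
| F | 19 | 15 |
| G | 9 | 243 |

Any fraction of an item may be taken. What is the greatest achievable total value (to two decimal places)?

1227.33

Greedy by value/weight ratio, highest first.
Order: D (259/4=64.75) > G (243/9=27.00) > C (300/21=14.29) > A (226/17=13.29) > B (191/22=8.68) > E (10/6=1.67) > F (15/19=0.79)
Fill: take D (4 @ 259) → take G (9 @ 243) → take C (21 @ 300) → take A (17 @ 226) → take B (22 @ 191) → take 5/6 of E → 8.33; 78/78 used.
Total value = 1227.33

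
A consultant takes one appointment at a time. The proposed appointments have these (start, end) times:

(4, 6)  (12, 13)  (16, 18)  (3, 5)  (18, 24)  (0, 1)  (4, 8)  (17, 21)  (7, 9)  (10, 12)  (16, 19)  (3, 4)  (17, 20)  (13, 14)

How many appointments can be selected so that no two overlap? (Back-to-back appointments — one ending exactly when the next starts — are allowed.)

By end time: (0,1), (3,4), (3,5), (4,6), (4,8), (7,9), (10,12), (12,13), (13,14), (16,18), (16,19), (17,20), (17,21), (18,24).
Pick (0,1); next start ≥ 1 → (3,4); next start ≥ 4 → (4,6); next start ≥ 6 → (7,9); next start ≥ 9 → (10,12); next start ≥ 12 → (12,13); next start ≥ 13 → (13,14); next start ≥ 14 → (16,18); next start ≥ 18 → (18,24).
Selected 9 appointments.

9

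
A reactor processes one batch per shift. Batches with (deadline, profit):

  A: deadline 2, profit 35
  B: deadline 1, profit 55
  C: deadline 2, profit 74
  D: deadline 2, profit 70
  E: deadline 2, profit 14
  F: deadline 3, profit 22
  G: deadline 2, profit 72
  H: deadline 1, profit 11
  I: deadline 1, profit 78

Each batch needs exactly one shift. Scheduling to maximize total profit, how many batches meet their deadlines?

3

Sort by profit descending; place each in the latest free slot ≤ its deadline.
By profit: I(d1,78), C(d2,74), G(d2,72), D(d2,70), B(d1,55), A(d2,35), F(d3,22), E(d2,14), H(d1,11)
I→slot 1; C→slot 2; G skipped; D skipped; B skipped; A skipped; F→slot 3; E skipped; H skipped.
3 of 9 scheduled.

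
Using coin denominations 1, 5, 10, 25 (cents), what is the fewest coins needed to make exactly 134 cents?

10

Greedy: take as many of the largest coin as possible, then repeat with the remainder.
134 − 5×25→9 − 1×5→4 − 4×1→0
Total coins = 5 + 1 + 4 = 10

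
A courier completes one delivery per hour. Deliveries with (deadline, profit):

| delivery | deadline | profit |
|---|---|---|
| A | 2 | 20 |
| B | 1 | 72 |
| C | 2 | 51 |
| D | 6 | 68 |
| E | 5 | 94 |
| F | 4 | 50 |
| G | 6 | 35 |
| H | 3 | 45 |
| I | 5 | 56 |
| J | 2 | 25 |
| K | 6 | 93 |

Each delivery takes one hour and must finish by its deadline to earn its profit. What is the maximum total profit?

Take jobs in profit order; each goes to the latest open slot no later than its deadline.
Profit order: E=94 K=93 B=72 D=68 I=56 C=51 F=50 H=45 G=35 J=25 A=20
Assign: E→slot 5, K→slot 6, B→slot 1, D→slot 4, I→slot 3, C→slot 2, F skipped, H skipped, G skipped, J skipped, A skipped.
Slots: [1:B] [2:C] [3:I] [4:D] [5:E] [6:K]
Profit = 72 + 51 + 56 + 68 + 94 + 93 = 434

434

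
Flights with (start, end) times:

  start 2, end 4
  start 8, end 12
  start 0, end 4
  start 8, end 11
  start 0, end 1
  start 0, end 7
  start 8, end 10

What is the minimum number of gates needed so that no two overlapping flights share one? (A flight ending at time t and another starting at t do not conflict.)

The answer is the maximum number of intervals overlapping at any instant.
starts: [0, 0, 0, 2, 8, 8, 8]
ends:   [1, 4, 4, 7, 10, 11, 12]
s0→1 s0→2 s0→3  — peak 3.

3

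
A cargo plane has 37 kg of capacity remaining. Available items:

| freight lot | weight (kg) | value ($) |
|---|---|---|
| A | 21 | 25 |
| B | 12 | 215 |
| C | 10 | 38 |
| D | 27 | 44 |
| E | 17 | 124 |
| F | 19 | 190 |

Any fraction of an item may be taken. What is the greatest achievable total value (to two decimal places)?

448.76

Ratios (sorted): B 17.92, F 10.00, E 7.29, C 3.80, D 1.63, A 1.19
take B (12 @ 215); take F (19 @ 190); take 6/17 of E → 43.76. Capacity used 37/37.
Total value = 448.76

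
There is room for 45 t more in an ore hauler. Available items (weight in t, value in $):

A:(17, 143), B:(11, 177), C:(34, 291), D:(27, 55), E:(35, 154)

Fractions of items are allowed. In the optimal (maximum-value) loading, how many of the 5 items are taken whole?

2

Sort by value per unit weight and fill in that order.
Order: B (177/11=16.09) > C (291/34=8.56) > A (143/17=8.41) > E (154/35=4.40) > D (55/27=2.04)
Fill: take B (11 @ 177) → take C (34 @ 291); 45/45 used.
2 item(s) taken whole.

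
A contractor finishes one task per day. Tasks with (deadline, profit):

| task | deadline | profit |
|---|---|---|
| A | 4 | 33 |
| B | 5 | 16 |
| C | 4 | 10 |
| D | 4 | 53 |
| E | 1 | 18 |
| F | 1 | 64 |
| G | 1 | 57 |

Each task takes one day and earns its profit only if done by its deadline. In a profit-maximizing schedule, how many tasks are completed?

5

By profit: F(d1,64), G(d1,57), D(d4,53), A(d4,33), E(d1,18), B(d5,16), C(d4,10)
F→slot 1; G skipped; D→slot 4; A→slot 3; E skipped; B→slot 5; C→slot 2.
5 of 7 scheduled.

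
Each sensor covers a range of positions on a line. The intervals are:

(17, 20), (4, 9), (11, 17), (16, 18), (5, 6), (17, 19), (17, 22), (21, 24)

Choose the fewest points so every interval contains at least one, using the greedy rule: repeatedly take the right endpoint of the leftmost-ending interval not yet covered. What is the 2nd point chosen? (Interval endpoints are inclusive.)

Process intervals by earliest right end; each time one isn't hit yet, stab at its right endpoint.
By right end: [5,6]  [4,9]  [11,17]  [16,18]  [17,19]  [17,20]  [17,22]  [21,24]
[5,6] uncovered → point at 6; [11,17] uncovered → point at 17; [21,24] uncovered → point at 24.
Points: 6, 17, 24 (3 total).

17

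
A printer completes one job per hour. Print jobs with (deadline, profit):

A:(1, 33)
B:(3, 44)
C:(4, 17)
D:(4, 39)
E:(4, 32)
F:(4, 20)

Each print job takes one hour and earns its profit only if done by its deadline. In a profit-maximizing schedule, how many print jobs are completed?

4

By profit: B(d3,44), D(d4,39), A(d1,33), E(d4,32), F(d4,20), C(d4,17)
B→slot 3; D→slot 4; A→slot 1; E→slot 2; F skipped; C skipped.
4 of 6 scheduled.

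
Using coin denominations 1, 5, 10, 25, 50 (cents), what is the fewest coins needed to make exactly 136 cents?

136 = 2×50 + 1×25 + 1×10 + 1×1
Total coins = 2 + 1 + 1 + 1 = 5

5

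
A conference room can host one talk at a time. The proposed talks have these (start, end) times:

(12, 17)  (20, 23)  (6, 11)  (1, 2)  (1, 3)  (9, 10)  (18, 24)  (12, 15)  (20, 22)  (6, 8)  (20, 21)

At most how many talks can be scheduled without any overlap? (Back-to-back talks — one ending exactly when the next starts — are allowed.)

5

Greedy by earliest finish: after sorting by end time, pick each interval compatible with the last pick.
Sorted by end: (1,2)  (1,3)  (6,8)  (9,10)  (6,11)  (12,15)  (12,17)  (20,21)  (20,22)  (20,23)  (18,24)
take (1,2); take (6,8); take (9,10); take (12,15); skip (12,17); take (20,21).
Selected 5 talks.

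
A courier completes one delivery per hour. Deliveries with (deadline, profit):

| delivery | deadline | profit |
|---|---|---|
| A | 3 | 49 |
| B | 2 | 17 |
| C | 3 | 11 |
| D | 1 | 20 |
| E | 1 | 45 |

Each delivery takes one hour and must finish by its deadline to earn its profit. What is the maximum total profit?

111

By profit: A(d3,49), E(d1,45), D(d1,20), B(d2,17), C(d3,11)
A→slot 3; E→slot 1; D skipped; B→slot 2; C skipped.
Profit = 45 + 17 + 49 = 111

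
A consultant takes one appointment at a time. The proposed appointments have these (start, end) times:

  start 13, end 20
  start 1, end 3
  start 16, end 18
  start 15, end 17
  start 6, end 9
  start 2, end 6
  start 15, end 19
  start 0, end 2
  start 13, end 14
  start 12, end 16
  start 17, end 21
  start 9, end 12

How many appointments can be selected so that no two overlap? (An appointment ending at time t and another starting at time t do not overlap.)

7

Sort by end time and greedily take each interval whose start is ≥ the last chosen end.
By end time: (0,2), (1,3), (2,6), (6,9), (9,12), (13,14), (12,16), (15,17), (16,18), (15,19), (13,20), (17,21).
Pick (0,2); next start ≥ 2 → (2,6); next start ≥ 6 → (6,9); next start ≥ 9 → (9,12); next start ≥ 12 → (13,14); next start ≥ 14 → (15,17); next start ≥ 17 → (17,21).
Selected 7 appointments.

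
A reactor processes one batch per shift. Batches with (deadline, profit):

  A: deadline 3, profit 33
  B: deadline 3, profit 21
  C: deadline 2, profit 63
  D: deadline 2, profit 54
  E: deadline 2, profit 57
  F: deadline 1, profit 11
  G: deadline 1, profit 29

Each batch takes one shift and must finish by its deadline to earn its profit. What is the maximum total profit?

153

Sort by profit descending; place each in the latest free slot ≤ its deadline.
By profit: C(d2,63), E(d2,57), D(d2,54), A(d3,33), G(d1,29), B(d3,21), F(d1,11)
C→slot 2; E→slot 1; D skipped; A→slot 3; G skipped; B skipped; F skipped.
Profit = 57 + 63 + 33 = 153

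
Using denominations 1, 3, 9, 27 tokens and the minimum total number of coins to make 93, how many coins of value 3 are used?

Greedy: take as many of the largest coin as possible, then repeat with the remainder.
93 − 3×27→12 − 1×9→3 − 1×3→0
Count of 3: 1

1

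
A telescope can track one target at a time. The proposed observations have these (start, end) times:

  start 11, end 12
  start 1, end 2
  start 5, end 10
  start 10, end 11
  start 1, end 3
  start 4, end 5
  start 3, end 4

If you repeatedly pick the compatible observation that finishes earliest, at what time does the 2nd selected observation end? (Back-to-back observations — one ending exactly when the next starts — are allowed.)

Sort by end time and greedily take each interval whose start is ≥ the last chosen end.
Sorted by end: (1,2)  (1,3)  (3,4)  (4,5)  (5,10)  (10,11)  (11,12)
take (1,2); take (3,4); take (4,5); take (5,10); take (10,11); take (11,12).
Selected: (1,2) (3,4) (4,5) (5,10) (10,11) (11,12)

4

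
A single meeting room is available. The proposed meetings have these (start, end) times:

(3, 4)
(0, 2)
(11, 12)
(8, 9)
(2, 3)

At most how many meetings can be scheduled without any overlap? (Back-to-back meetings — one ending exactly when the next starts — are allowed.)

Order by finish time; keep every interval that doesn't clash with the previous kept one.
By end time: (0,2), (2,3), (3,4), (8,9), (11,12).
Pick (0,2); next start ≥ 2 → (2,3); next start ≥ 3 → (3,4); next start ≥ 4 → (8,9); next start ≥ 9 → (11,12).
Selected 5 meetings.

5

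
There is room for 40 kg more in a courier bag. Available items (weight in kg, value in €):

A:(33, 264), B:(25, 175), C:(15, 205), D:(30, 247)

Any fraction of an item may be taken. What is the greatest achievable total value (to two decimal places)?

410.83

Greedy by value/weight ratio, highest first.
Ratios (sorted): C 13.67, D 8.23, A 8.00, B 7.00
take C (15 @ 205); take 25/30 of D → 205.83. Capacity used 40/40.
Total value = 410.83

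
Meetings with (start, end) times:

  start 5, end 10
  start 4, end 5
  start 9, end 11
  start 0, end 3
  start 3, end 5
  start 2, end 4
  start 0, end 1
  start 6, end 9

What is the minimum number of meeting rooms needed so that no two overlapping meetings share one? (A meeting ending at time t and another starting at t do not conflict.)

2

The answer is the maximum number of intervals overlapping at any instant.
starts: [0, 0, 2, 3, 4, 5, 6, 9]
ends:   [1, 3, 4, 5, 5, 9, 10, 11]
s0→1 s0→2  — peak 2.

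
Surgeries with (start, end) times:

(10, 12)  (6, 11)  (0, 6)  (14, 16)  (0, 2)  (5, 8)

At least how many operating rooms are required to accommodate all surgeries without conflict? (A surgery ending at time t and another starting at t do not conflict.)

2

Events (time:±→running): 0:+→1 0:+→2 … peak 2.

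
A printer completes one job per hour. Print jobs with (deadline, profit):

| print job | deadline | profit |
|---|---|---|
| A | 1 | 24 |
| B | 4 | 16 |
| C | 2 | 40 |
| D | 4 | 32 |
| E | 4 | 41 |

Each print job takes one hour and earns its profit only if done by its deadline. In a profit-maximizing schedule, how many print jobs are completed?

4

By profit: E(d4,41), C(d2,40), D(d4,32), A(d1,24), B(d4,16)
E→slot 4; C→slot 2; D→slot 3; A→slot 1; B skipped.
4 of 5 scheduled.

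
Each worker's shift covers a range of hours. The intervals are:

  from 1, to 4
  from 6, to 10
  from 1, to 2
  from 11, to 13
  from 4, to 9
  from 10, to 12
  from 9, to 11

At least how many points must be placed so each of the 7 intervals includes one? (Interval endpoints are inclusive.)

Sorted: [1,2] [1,4] [4,9] [6,10] [9,11] [10,12] [11,13]
{[1,2],[1,4]} hit by 2; {[4,9],[6,10],[9,11]} hit by 9; {[10,12],[11,13]} hit by 12.
Points: 2, 9, 12 (3 total).

3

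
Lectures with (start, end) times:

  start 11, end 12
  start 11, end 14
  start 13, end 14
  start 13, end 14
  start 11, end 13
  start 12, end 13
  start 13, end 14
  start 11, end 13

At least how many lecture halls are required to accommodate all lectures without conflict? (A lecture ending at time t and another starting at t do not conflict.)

Count concurrent intervals with a sweep; the peak is the room count.
Events (time:±→running): 11:+→1 11:+→2 11:+→3 11:+→4 … peak 4.

4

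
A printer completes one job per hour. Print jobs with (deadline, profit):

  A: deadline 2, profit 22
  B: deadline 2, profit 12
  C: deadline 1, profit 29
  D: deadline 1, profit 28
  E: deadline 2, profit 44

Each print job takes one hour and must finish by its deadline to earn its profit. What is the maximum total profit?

73

Take jobs in profit order; each goes to the latest open slot no later than its deadline.
Profit order: E=44 C=29 D=28 A=22 B=12
Assign: E→slot 2, C→slot 1, D skipped, A skipped, B skipped.
Slots: [1:C] [2:E]
Profit = 29 + 44 = 73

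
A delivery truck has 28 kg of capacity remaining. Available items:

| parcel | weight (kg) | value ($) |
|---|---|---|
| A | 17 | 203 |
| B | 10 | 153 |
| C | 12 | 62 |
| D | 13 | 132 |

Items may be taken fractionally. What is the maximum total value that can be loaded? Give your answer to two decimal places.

Sort by value per unit weight and fill in that order.
Ratios (sorted): B 15.30, A 11.94, D 10.15, C 5.17
take B (10 @ 153); take A (17 @ 203); take 1/13 of D → 10.15. Capacity used 28/28.
Total value = 366.15

366.15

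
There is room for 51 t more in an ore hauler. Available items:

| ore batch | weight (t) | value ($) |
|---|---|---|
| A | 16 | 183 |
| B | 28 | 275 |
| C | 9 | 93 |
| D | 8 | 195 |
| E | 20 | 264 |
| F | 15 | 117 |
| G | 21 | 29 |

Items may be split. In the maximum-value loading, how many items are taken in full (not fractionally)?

3

Ratios (sorted): D 24.38, E 13.20, A 11.44, C 10.33, B 9.82, F 7.80, G 1.38
take D (8 @ 195); take E (20 @ 264); take A (16 @ 183); take 7/9 of C → 72.33. Capacity used 51/51.
3 item(s) taken whole; one partial (take 7/9 of C).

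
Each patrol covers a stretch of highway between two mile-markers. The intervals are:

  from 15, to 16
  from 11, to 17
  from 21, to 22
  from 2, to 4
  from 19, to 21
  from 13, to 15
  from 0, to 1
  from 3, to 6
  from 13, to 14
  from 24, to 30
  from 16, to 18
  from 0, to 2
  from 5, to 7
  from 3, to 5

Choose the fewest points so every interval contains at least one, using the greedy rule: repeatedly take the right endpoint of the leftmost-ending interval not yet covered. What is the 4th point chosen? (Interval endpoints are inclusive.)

14

Sorted: [0,1] [0,2] [2,4] [3,5] [3,6] [5,7] [13,14] [13,15] [15,16] [11,17] [16,18] [19,21] [21,22] [24,30]
{[0,1],[0,2]} hit by 1; {[2,4],[3,5],[3,6]} hit by 4; {[5,7]} hit by 7; {[13,14],[13,15]} hit by 14; {[15,16],[11,17],[16,18]} hit by 16; {[19,21],[21,22]} hit by 21; {[24,30]} hit by 30.
Points: 1, 4, 7, 14, 16, 21, 30 (7 total).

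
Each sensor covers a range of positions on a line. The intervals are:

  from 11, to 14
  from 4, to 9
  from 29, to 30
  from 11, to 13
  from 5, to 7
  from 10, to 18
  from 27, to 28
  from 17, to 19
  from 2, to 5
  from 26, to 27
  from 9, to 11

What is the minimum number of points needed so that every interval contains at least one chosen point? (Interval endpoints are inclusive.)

Sorted: [2,5] [5,7] [4,9] [9,11] [11,13] [11,14] [10,18] [17,19] [26,27] [27,28] [29,30]
{[2,5],[5,7],[4,9]} hit by 5; {[9,11],[11,13],[11,14],[10,18]} hit by 11; {[17,19]} hit by 19; {[26,27],[27,28]} hit by 27; {[29,30]} hit by 30.
Points: 5, 11, 19, 27, 30 (5 total).

5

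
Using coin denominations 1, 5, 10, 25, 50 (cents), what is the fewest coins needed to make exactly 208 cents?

208 = 4×50 + 1×5 + 3×1
Total coins = 4 + 1 + 3 = 8

8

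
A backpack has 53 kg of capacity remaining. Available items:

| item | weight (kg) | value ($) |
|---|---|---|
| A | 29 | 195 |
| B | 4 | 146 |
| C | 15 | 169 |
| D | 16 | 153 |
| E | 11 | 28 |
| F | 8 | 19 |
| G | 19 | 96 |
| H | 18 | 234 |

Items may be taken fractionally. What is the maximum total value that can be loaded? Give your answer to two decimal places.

Order: B (146/4=36.50) > H (234/18=13.00) > C (169/15=11.27) > D (153/16=9.56) > A (195/29=6.72) > G (96/19=5.05) > E (28/11=2.55) > F (19/8=2.38)
Fill: take B (4 @ 146) → take H (18 @ 234) → take C (15 @ 169) → take D (16 @ 153); 53/53 used.
Total value = 702.00

702.00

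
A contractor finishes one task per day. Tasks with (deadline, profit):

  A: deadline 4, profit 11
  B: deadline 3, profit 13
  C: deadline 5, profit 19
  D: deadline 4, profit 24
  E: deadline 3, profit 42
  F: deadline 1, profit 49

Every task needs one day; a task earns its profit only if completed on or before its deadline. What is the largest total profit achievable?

Sort by profit descending; place each in the latest free slot ≤ its deadline.
Profit order: F=49 E=42 D=24 C=19 B=13 A=11
Assign: F→slot 1, E→slot 3, D→slot 4, C→slot 5, B→slot 2, A skipped.
Slots: [1:F] [2:B] [3:E] [4:D] [5:C]
Profit = 49 + 13 + 42 + 24 + 19 = 147

147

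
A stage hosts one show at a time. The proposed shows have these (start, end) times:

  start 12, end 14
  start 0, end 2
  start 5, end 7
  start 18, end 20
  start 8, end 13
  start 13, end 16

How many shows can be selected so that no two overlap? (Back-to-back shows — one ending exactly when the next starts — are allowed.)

Order by finish time; keep every interval that doesn't clash with the previous kept one.
Sorted by end: (0,2)  (5,7)  (8,13)  (12,14)  (13,16)  (18,20)
take (0,2); take (5,7); take (8,13); take (13,16); take (18,20).
Selected 5 shows.

5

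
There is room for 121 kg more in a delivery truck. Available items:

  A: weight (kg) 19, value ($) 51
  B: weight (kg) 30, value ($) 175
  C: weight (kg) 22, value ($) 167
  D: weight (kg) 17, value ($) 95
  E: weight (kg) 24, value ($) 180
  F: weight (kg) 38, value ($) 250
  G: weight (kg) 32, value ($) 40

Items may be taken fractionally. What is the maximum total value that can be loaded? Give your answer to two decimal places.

Order: C (167/22=7.59) > E (180/24=7.50) > F (250/38=6.58) > B (175/30=5.83) > D (95/17=5.59) > A (51/19=2.68) > G (40/32=1.25)
Fill: take C (22 @ 167) → take E (24 @ 180) → take F (38 @ 250) → take B (30 @ 175) → take 7/17 of D → 39.12; 121/121 used.
Total value = 811.12

811.12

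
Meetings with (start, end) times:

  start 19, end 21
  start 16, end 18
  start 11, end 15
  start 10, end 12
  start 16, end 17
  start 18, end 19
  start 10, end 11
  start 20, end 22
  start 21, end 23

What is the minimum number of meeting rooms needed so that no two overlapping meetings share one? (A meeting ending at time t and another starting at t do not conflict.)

Count concurrent intervals with a sweep; the peak is the room count.
Events (time:±→running): 10:+→1 10:+→2 … peak 2.

2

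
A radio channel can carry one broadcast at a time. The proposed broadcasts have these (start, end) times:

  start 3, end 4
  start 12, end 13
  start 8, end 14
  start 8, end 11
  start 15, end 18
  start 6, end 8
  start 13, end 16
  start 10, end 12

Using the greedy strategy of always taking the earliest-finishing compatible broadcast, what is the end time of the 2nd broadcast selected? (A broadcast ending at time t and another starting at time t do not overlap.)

Sorted by end: (3,4)  (6,8)  (8,11)  (10,12)  (12,13)  (8,14)  (13,16)  (15,18)
take (3,4); take (6,8); take (8,11); skip (10,12); take (12,13); take (13,16); skip (15,18).
Selected: (3,4) (6,8) (8,11) (12,13) (13,16)

8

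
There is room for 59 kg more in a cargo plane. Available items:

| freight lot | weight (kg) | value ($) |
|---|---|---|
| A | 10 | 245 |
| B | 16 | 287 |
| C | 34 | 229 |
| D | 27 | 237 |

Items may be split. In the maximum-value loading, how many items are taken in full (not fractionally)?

Sort by value per unit weight and fill in that order.
Ratios (sorted): A 24.50, B 17.94, D 8.78, C 6.74
take A (10 @ 245); take B (16 @ 287); take D (27 @ 237); take 6/34 of C → 40.41. Capacity used 59/59.
3 item(s) taken whole; one partial (take 6/34 of C).

3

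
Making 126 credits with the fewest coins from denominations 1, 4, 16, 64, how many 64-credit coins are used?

126 − 1×64→62 − 3×16→14 − 3×4→2 − 2×1→0
Count of 64: 1

1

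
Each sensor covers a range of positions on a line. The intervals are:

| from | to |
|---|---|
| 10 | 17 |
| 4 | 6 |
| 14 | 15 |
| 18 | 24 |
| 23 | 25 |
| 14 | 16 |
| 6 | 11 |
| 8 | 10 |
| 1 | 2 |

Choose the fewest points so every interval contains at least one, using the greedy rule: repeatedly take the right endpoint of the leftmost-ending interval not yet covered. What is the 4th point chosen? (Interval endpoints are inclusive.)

Process intervals by earliest right end; each time one isn't hit yet, stab at its right endpoint.
Sorted: [1,2] [4,6] [8,10] [6,11] [14,15] [14,16] [10,17] [18,24] [23,25]
{[1,2]} hit by 2; {[4,6]} hit by 6; {[8,10],[6,11]} hit by 10; {[14,15],[14,16],[10,17]} hit by 15; {[18,24],[23,25]} hit by 24.
Points: 2, 6, 10, 15, 24 (5 total).

15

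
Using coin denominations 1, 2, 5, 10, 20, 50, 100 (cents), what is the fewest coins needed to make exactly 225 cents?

Greedy: take as many of the largest coin as possible, then repeat with the remainder.
225 = 2×100 + 1×20 + 1×5
Total coins = 2 + 1 + 1 = 4

4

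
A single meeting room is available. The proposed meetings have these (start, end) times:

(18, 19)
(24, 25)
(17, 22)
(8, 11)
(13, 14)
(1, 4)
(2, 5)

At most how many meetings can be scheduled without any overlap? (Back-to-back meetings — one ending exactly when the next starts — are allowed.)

5

By end time: (1,4), (2,5), (8,11), (13,14), (18,19), (17,22), (24,25).
Pick (1,4); next start ≥ 4 → (8,11); next start ≥ 11 → (13,14); next start ≥ 14 → (18,19); next start ≥ 19 → (24,25).
Selected 5 meetings.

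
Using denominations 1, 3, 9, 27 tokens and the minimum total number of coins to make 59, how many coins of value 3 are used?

1

Use the largest denomination that fits, subtract, and repeat.
59 − 2×27→5 − 1×3→2 − 2×1→0
Count of 3: 1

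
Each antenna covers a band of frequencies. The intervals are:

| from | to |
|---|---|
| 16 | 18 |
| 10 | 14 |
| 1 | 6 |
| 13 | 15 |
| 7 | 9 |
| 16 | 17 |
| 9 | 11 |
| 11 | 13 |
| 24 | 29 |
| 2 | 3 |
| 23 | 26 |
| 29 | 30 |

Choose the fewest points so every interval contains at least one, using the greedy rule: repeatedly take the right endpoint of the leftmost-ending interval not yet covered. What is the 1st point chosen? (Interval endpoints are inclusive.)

3

Process intervals by earliest right end; each time one isn't hit yet, stab at its right endpoint.
By right end: [2,3]  [1,6]  [7,9]  [9,11]  [11,13]  [10,14]  [13,15]  [16,17]  [16,18]  [23,26]  [24,29]  [29,30]
[2,3] uncovered → point at 3; [7,9] uncovered → point at 9; [11,13] uncovered → point at 13; [16,17] uncovered → point at 17; [23,26] uncovered → point at 26; [29,30] uncovered → point at 30.
Points: 3, 9, 13, 17, 26, 30 (6 total).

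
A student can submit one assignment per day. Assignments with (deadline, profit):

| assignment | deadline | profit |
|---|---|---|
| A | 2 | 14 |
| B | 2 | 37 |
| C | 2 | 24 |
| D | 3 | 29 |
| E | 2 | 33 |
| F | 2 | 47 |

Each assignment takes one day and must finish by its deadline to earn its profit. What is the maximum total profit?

Sort by profit descending; place each in the latest free slot ≤ its deadline.
Profit order: F=47 B=37 E=33 D=29 C=24 A=14
Assign: F→slot 2, B→slot 1, E skipped, D→slot 3, C skipped, A skipped.
Slots: [1:B] [2:F] [3:D]
Profit = 37 + 47 + 29 = 113

113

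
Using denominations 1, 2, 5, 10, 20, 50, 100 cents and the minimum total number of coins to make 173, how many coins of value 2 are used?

Greedy: take as many of the largest coin as possible, then repeat with the remainder.
173 − 1×100→73 − 1×50→23 − 1×20→3 − 1×2→1 − 1×1→0
Count of 2: 1

1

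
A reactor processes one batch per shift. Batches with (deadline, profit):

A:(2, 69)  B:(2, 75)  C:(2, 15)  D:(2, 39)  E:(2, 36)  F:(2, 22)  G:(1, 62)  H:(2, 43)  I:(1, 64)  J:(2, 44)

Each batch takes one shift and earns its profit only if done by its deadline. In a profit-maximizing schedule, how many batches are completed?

Sort by profit descending; place each in the latest free slot ≤ its deadline.
Profit order: B=75 A=69 I=64 G=62 J=44 H=43 D=39 E=36 F=22 C=15
Assign: B→slot 2, A→slot 1, I skipped, G skipped, J skipped, H skipped, D skipped, E skipped, F skipped, C skipped.
Slots: [1:A] [2:B]
2 of 10 scheduled.

2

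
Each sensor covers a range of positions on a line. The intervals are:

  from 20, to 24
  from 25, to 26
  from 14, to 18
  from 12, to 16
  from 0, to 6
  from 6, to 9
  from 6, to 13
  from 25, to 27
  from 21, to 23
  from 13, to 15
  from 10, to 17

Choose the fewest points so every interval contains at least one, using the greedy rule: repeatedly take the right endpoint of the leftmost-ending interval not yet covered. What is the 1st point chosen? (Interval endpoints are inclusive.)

6

Sort by right endpoint; whenever an interval is uncovered, place a point at its right end.
By right end: [0,6]  [6,9]  [6,13]  [13,15]  [12,16]  [10,17]  [14,18]  [21,23]  [20,24]  [25,26]  [25,27]
[0,6] uncovered → point at 6; [13,15] uncovered → point at 15; [21,23] uncovered → point at 23; [25,26] uncovered → point at 26.
Points: 6, 15, 23, 26 (4 total).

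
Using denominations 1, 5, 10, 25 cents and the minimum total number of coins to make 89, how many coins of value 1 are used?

89 = 3×25 + 1×10 + 4×1
Count of 1: 4

4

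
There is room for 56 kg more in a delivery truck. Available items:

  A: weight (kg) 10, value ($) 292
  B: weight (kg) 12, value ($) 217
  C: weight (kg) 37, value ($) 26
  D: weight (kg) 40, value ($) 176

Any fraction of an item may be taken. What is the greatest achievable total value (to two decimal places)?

658.60

Order: A (292/10=29.20) > B (217/12=18.08) > D (176/40=4.40) > C (26/37=0.70)
Fill: take A (10 @ 292) → take B (12 @ 217) → take 34/40 of D → 149.60; 56/56 used.
Total value = 658.60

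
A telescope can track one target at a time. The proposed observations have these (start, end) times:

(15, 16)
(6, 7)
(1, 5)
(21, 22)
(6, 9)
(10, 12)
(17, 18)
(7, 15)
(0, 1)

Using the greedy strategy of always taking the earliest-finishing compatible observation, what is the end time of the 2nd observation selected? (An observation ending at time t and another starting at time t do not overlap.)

5

Order by finish time; keep every interval that doesn't clash with the previous kept one.
Sorted by end: (0,1)  (1,5)  (6,7)  (6,9)  (10,12)  (7,15)  (15,16)  (17,18)  (21,22)
take (0,1); take (1,5); take (6,7); skip (6,9); take (10,12); take (15,16); take (17,18); take (21,22).
Selected: (0,1) (1,5) (6,7) (10,12) (15,16) (17,18) (21,22)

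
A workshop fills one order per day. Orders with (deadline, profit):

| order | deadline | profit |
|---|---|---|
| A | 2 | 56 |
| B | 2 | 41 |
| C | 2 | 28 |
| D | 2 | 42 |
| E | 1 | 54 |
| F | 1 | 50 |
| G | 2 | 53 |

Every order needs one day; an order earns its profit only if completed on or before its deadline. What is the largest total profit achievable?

110

Profit order: A=56 E=54 G=53 F=50 D=42 B=41 C=28
Assign: A→slot 2, E→slot 1, G skipped, F skipped, D skipped, B skipped, C skipped.
Slots: [1:E] [2:A]
Profit = 54 + 56 = 110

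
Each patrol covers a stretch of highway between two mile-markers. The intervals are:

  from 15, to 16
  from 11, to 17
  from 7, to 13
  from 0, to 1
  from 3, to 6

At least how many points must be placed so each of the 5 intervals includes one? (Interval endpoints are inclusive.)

Process intervals by earliest right end; each time one isn't hit yet, stab at its right endpoint.
By right end: [0,1]  [3,6]  [7,13]  [15,16]  [11,17]
[0,1] uncovered → point at 1; [3,6] uncovered → point at 6; [7,13] uncovered → point at 13; [15,16] uncovered → point at 16.
Points: 1, 6, 13, 16 (4 total).

4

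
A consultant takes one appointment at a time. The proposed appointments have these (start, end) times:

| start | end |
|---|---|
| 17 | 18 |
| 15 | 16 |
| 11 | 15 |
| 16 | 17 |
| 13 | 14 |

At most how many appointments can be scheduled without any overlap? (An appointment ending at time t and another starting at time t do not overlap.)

4

Sort by end time and greedily take each interval whose start is ≥ the last chosen end.
By end time: (13,14), (11,15), (15,16), (16,17), (17,18).
Pick (13,14); next start ≥ 14 → (15,16); next start ≥ 16 → (16,17); next start ≥ 17 → (17,18).
Selected 4 appointments.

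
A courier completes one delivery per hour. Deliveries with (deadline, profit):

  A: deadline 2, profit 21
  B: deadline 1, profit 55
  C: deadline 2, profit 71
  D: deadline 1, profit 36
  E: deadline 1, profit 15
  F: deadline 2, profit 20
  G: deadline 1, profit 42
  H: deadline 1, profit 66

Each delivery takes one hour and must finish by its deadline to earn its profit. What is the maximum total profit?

137

By profit: C(d2,71), H(d1,66), B(d1,55), G(d1,42), D(d1,36), A(d2,21), F(d2,20), E(d1,15)
C→slot 2; H→slot 1; B skipped; G skipped; D skipped; A skipped; F skipped; E skipped.
Profit = 66 + 71 = 137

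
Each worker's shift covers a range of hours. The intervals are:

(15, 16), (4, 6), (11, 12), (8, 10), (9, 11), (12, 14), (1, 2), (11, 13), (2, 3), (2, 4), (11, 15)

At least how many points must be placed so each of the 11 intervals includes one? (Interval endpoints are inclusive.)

By right end: [1,2]  [2,3]  [2,4]  [4,6]  [8,10]  [9,11]  [11,12]  [11,13]  [12,14]  [11,15]  [15,16]
[1,2] uncovered → point at 2; [4,6] uncovered → point at 6; [8,10] uncovered → point at 10; [11,12] uncovered → point at 12; [15,16] uncovered → point at 16.
Points: 2, 6, 10, 12, 16 (5 total).

5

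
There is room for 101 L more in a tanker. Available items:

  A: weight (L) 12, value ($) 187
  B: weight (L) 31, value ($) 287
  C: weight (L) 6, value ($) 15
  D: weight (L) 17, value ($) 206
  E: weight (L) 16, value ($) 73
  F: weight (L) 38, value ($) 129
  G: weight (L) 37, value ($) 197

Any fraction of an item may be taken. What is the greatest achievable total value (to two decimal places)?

Order: A (187/12=15.58) > D (206/17=12.12) > B (287/31=9.26) > G (197/37=5.32) > E (73/16=4.56) > F (129/38=3.39) > C (15/6=2.50)
Fill: take A (12 @ 187) → take D (17 @ 206) → take B (31 @ 287) → take G (37 @ 197) → take 4/16 of E → 18.25; 101/101 used.
Total value = 895.25

895.25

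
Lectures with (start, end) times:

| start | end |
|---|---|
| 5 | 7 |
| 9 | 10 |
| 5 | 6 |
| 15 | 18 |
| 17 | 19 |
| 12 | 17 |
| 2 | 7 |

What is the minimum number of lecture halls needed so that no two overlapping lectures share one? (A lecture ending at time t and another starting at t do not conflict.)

The answer is the maximum number of intervals overlapping at any instant.
Events (time:±→running): 2:+→1 5:+→2 5:+→3 … peak 3.

3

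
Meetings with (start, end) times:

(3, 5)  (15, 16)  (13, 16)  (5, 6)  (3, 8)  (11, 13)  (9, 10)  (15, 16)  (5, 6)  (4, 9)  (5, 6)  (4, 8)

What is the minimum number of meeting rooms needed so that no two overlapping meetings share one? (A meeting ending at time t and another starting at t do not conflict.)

starts: [3, 3, 4, 4, 5, 5, 5, 9, 11, 13, 15, 15]
ends:   [5, 6, 6, 6, 8, 8, 9, 10, 13, 16, 16, 16]
s3→1 s3→2 s4→3 s4→4 e5→3 s5→4 s5→5 s5→6  — peak 6.

6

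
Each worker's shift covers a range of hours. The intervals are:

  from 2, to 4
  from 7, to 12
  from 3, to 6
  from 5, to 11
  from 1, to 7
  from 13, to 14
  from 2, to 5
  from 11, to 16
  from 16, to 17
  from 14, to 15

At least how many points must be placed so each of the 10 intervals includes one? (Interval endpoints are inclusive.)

By right end: [2,4]  [2,5]  [3,6]  [1,7]  [5,11]  [7,12]  [13,14]  [14,15]  [11,16]  [16,17]
[2,4] uncovered → point at 4; [5,11] uncovered → point at 11; [13,14] uncovered → point at 14; [16,17] uncovered → point at 17.
Points: 4, 11, 14, 17 (4 total).

4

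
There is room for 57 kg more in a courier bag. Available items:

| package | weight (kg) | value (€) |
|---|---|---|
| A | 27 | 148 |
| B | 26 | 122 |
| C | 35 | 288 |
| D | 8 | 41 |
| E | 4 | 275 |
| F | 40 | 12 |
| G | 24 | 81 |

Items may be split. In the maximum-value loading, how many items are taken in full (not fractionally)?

Order: E (275/4=68.75) > C (288/35=8.23) > A (148/27=5.48) > D (41/8=5.12) > B (122/26=4.69) > G (81/24=3.38) > F (12/40=0.30)
Fill: take E (4 @ 275) → take C (35 @ 288) → take 18/27 of A → 98.67; 57/57 used.
2 item(s) taken whole; one partial (take 18/27 of A).

2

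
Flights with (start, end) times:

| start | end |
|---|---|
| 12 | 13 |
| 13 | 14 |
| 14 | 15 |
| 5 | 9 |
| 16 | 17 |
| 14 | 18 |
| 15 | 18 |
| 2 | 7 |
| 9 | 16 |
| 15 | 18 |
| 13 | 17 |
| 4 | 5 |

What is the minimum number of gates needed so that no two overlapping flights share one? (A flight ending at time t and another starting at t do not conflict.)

5

The answer is the maximum number of intervals overlapping at any instant.
Events (time:±→running): 2:+→1 4:+→2 5:-→1 5:+→2 7:-→1 9:-→0 9:+→1 12:+→2 13:-→1 13:+→2 13:+→3 14:-→2 14:+→3 14:+→4 15:-→3 15:+→4 15:+→5 … peak 5.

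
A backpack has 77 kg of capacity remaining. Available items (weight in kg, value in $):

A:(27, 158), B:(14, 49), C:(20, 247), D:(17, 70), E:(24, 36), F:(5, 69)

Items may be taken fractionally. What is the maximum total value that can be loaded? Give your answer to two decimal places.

Sort by value per unit weight and fill in that order.
Ratios (sorted): F 13.80, C 12.35, A 5.85, D 4.12, B 3.50, E 1.50
take F (5 @ 69); take C (20 @ 247); take A (27 @ 158); take D (17 @ 70); take 8/14 of B → 28.00. Capacity used 77/77.
Total value = 572.00

572.00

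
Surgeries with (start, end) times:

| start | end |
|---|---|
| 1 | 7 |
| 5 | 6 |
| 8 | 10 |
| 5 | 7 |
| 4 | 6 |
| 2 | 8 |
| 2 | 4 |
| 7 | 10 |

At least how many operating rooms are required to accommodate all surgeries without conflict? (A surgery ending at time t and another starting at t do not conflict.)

Events (time:±→running): 1:+→1 2:+→2 2:+→3 4:-→2 4:+→3 5:+→4 5:+→5 … peak 5.

5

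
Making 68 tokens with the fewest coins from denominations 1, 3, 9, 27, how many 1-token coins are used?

68 − 2×27→14 − 1×9→5 − 1×3→2 − 2×1→0
Count of 1: 2

2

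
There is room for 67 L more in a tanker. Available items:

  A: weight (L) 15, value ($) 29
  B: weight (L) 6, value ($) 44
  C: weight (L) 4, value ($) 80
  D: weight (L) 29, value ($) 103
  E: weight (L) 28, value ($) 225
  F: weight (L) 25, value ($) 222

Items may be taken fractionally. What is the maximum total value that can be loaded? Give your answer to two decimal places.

585.21

Greedy by value/weight ratio, highest first.
Order: C (80/4=20.00) > F (222/25=8.88) > E (225/28=8.04) > B (44/6=7.33) > D (103/29=3.55) > A (29/15=1.93)
Fill: take C (4 @ 80) → take F (25 @ 222) → take E (28 @ 225) → take B (6 @ 44) → take 4/29 of D → 14.21; 67/67 used.
Total value = 585.21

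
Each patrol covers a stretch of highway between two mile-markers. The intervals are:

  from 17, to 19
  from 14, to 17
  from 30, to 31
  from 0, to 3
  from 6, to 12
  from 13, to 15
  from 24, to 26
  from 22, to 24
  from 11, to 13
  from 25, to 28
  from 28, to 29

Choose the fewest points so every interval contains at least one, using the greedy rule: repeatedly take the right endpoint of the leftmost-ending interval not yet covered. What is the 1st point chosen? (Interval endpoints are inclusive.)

3

Process intervals by earliest right end; each time one isn't hit yet, stab at its right endpoint.
Sorted: [0,3] [6,12] [11,13] [13,15] [14,17] [17,19] [22,24] [24,26] [25,28] [28,29] [30,31]
{[0,3]} hit by 3; {[6,12],[11,13]} hit by 12; {[13,15],[14,17]} hit by 15; {[17,19]} hit by 19; {[22,24],[24,26]} hit by 24; {[25,28],[28,29]} hit by 28; {[30,31]} hit by 31.
Points: 3, 12, 15, 19, 24, 28, 31 (7 total).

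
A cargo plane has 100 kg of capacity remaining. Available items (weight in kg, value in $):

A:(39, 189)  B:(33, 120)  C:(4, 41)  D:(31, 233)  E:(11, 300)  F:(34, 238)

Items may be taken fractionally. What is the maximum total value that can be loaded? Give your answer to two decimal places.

908.92

Sort by value per unit weight and fill in that order.
Order: E (300/11=27.27) > C (41/4=10.25) > D (233/31=7.52) > F (238/34=7.00) > A (189/39=4.85) > B (120/33=3.64)
Fill: take E (11 @ 300) → take C (4 @ 41) → take D (31 @ 233) → take F (34 @ 238) → take 20/39 of A → 96.92; 100/100 used.
Total value = 908.92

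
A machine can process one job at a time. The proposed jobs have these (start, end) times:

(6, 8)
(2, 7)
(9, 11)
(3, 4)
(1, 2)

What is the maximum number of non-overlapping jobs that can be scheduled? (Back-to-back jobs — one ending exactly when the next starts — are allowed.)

Greedy by earliest finish: after sorting by end time, pick each interval compatible with the last pick.
By end time: (1,2), (3,4), (2,7), (6,8), (9,11).
Pick (1,2); next start ≥ 2 → (3,4); next start ≥ 4 → (6,8); next start ≥ 8 → (9,11).
Selected 4 jobs.

4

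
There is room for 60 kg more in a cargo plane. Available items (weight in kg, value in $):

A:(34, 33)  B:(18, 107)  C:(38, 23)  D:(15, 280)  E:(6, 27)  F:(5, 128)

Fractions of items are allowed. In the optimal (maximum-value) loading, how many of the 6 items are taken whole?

Sort by value per unit weight and fill in that order.
Ratios (sorted): F 25.60, D 18.67, B 5.94, E 4.50, A 0.97, C 0.61
take F (5 @ 128); take D (15 @ 280); take B (18 @ 107); take E (6 @ 27); take 16/34 of A → 15.53. Capacity used 60/60.
4 item(s) taken whole; one partial (take 16/34 of A).

4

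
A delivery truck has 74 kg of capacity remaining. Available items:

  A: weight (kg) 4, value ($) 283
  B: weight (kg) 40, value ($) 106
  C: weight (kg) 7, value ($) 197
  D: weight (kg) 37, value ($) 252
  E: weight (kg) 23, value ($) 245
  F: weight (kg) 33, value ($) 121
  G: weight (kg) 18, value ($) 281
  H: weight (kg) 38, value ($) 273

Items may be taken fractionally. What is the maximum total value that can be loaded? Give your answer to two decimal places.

1164.05

Greedy by value/weight ratio, highest first.
Order: A (283/4=70.75) > C (197/7=28.14) > G (281/18=15.61) > E (245/23=10.65) > H (273/38=7.18) > D (252/37=6.81) > F (121/33=3.67) > B (106/40=2.65)
Fill: take A (4 @ 283) → take C (7 @ 197) → take G (18 @ 281) → take E (23 @ 245) → take 22/38 of H → 158.05; 74/74 used.
Total value = 1164.05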